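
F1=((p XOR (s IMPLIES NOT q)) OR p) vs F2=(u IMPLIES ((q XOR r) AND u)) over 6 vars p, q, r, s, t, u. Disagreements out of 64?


F1 = ((p XOR (s IMPLIES NOT q)) OR p)
F2 = (u IMPLIES ((q XOR r) AND u))
Evaluate both on each of 64 rows (bits = p,q,r,s,t,u):
  row 0 [000000]: F1=1 F2=1 -> 0
  row 1 [000001]: F1=1 F2=0 (differ) -> 1
  row 2 [000010]: F1=1 F2=1 -> 0
  row 3 [000011]: F1=1 F2=0 (differ) -> 1
  row 4 [000100]: F1=1 F2=1 -> 0
  (every remaining row is evaluated the same way; all 64 results are listed next)
Full result column, 8 rows per line (p,q,r fixed per line; s,t,u runs 000..111 left to right):
  rows 0-7 [p,q,r=000]: 01010101  (ones: 4)
  rows 8-15 [p,q,r=001]: 00000000  (ones: 0)
  rows 16-23 [p,q,r=010]: 00001111  (ones: 4)
  rows 24-31 [p,q,r=011]: 01011010  (ones: 4)
  rows 32-39 [p,q,r=100]: 01010101  (ones: 4)
  rows 40-47 [p,q,r=101]: 00000000  (ones: 0)
  rows 48-55 [p,q,r=110]: 00000000  (ones: 0)
  rows 56-63 [p,q,r=111]: 01010101  (ones: 4)
Disagreements = 4+0+4+4+4+0+0+4 = 20

20


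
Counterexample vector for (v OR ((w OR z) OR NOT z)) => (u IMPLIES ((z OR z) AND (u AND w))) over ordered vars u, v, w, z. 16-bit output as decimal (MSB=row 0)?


F1 = (v OR ((w OR z) OR NOT z))
F2 = (u IMPLIES ((z OR z) AND (u AND w)))
Counterexample to F1=>F2 is where F1=1 and F2=0.
Evaluate each row (bits = u,v,w,z, MSB first):
  row 0 [0000]: F1=1 F2=1 -> F1&~F2 -> 0
  row 1 [0001]: F1=1 F2=1 -> F1&~F2 -> 0
  row 2 [0010]: F1=1 F2=1 -> F1&~F2 -> 0
  row 3 [0011]: F1=1 F2=1 -> F1&~F2 -> 0
  row 4 [0100]: F1=1 F2=1 -> F1&~F2 -> 0
  row 5 [0101]: F1=1 F2=1 -> F1&~F2 -> 0
  row 6 [0110]: F1=1 F2=1 -> F1&~F2 -> 0
  row 7 [0111]: F1=1 F2=1 -> F1&~F2 -> 0
  row 8 [1000]: F1=1 F2=0 -> F1&~F2 -> 1
  row 9 [1001]: F1=1 F2=0 -> F1&~F2 -> 1
  row 10 [1010]: F1=1 F2=0 -> F1&~F2 -> 1
  row 11 [1011]: F1=1 F2=1 -> F1&~F2 -> 0
  row 12 [1100]: F1=1 F2=0 -> F1&~F2 -> 1
  row 13 [1101]: F1=1 F2=0 -> F1&~F2 -> 1
  row 14 [1110]: F1=1 F2=0 -> F1&~F2 -> 1
  row 15 [1111]: F1=1 F2=1 -> F1&~F2 -> 0
Full result column, 4 rows per line (u,v fixed per line; w,z runs 00..11 left to right):
  rows 0-3 [u,v=00]: 0000  = hex 0
  rows 4-7 [u,v=01]: 0000  = hex 0
  rows 8-11 [u,v=10]: 1110  = hex E
  rows 12-15 [u,v=11]: 1110  = hex E
Counterexample vector (row 0 .. row 15) = 0000000011101110
Output column grouped in 4s = 0000 0000 1110 1110 = 0x00EE
Convert to decimal digit by digit (value = value*16 + digit):
  0 -> 0
  0*16 + 0 = 0
  0*16 + 14 (E) = 14
  14*16 + 14 (E) = 238
Decimal = 238

238


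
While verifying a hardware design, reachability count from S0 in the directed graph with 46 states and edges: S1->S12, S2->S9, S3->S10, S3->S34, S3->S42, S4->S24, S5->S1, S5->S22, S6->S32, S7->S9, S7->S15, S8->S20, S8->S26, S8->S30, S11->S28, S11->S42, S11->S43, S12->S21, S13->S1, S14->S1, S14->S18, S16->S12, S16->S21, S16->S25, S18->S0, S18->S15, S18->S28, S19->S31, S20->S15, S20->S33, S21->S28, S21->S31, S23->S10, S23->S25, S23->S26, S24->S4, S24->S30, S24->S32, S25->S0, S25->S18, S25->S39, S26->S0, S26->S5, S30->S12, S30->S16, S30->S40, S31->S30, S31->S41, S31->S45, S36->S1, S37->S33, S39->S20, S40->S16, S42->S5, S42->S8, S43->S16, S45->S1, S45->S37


BFS from S0:
  layer 0: {S0}
Reachable set: {S0}
Count = 1

1


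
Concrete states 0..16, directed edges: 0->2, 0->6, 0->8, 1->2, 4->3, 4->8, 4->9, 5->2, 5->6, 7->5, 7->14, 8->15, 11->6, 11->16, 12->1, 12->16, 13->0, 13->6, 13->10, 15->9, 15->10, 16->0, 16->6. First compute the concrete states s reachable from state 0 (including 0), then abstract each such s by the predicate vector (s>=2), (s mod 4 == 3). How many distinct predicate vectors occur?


BFS from 0:
Concrete reachable: {0, 2, 6, 8, 9, 10, 15}
Abstract via predicates (s>=2), (s mod 4 == 3):
  (0,0) <- {0}
  (1,0) <- {2, 6, 8, 9, 10}
  (1,1) <- {15}
Distinct abstract states = 3

3


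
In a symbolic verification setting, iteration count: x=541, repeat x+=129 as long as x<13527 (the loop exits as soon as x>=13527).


Step 1: x goes from 541 toward 13527 by 129; the body runs while x<13527, so iterations = ceil((bound-start)/step)
Step 2: Distance=12986
Step 3: ceil(12986/129)=101

101


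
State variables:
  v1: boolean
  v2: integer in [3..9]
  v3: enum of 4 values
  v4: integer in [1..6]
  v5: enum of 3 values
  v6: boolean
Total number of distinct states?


State space = product of domain sizes of all variables.
Domain sizes:
  v1 (boolean): 2
  v2 (integer in [3..9]): 7
  v3 (enum of 4 values): 4
  v4 (integer in [1..6]): 6
  v5 (enum of 3 values): 3
  v6 (boolean): 2
Product = 2 * 7 * 4 * 6 * 3 * 2 = 2016

2016


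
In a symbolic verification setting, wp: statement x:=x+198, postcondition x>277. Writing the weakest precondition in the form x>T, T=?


Formula: wp(x:=E, P) = P[E/x] (substitute E for x in postcondition)
Step 1: Postcondition: x>277
Step 2: Substitute x+198 for x: x+198>277
Step 3: Solve for x: x > 277-198 = 79

79


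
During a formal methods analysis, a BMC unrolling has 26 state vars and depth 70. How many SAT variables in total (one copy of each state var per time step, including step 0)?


BMC unrolls to depth k, creating one copy of each state var for steps 0..k.
Step count = 70 + 1 = 71 (steps 0 through 70)
Vars per step = 26
Total = 26 * 71 = 1846

1846


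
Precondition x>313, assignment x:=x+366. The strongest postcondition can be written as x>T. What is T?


Formula: sp(P, x:=E) = exists old_x. (x = E[old_x/x]) AND P[old_x/x] (old_x is the value of x before the assignment; eliminate old_x by solving x = E[old_x/x] for old_x)
Step 1: Precondition P: x>313, i.e. old_x > 313
Step 2: Assignment gives x = old_x + 366, so old_x = x - 366
Step 3: Substitute into P: x - 366 > 313
Step 4: Simplify: x > 313+366 = 679

679


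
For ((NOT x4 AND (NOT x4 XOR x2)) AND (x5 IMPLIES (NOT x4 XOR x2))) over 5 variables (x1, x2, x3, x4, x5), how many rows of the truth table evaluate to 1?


Formula: ((NOT x4 AND (NOT x4 XOR x2)) AND (x5 IMPLIES (NOT x4 XOR x2))) over 5 vars (32 rows)
Evaluate each row (x1, x2, x3, x4, x5 as bits, MSB first):
  row 0 [00000]: ((NOT 0 AND (NOT 0 XOR 0)) AND (0 IMPLIES (NOT 0 XOR 0))) -> 1
  row 1 [00001]: ((NOT 0 AND (NOT 0 XOR 0)) AND (1 IMPLIES (NOT 0 XOR 0))) -> 1
  row 2 [00010]: ((NOT 1 AND (NOT 1 XOR 0)) AND (0 IMPLIES (NOT 1 XOR 0))) -> 0
  row 3 [00011]: ((NOT 1 AND (NOT 1 XOR 0)) AND (1 IMPLIES (NOT 1 XOR 0))) -> 0
  row 4 [00100]: ((NOT 0 AND (NOT 0 XOR 0)) AND (0 IMPLIES (NOT 0 XOR 0))) -> 1
  row 5 [00101]: ((NOT 0 AND (NOT 0 XOR 0)) AND (1 IMPLIES (NOT 0 XOR 0))) -> 1
  row 6 [00110]: ((NOT 1 AND (NOT 1 XOR 0)) AND (0 IMPLIES (NOT 1 XOR 0))) -> 0
  row 7 [00111]: ((NOT 1 AND (NOT 1 XOR 0)) AND (1 IMPLIES (NOT 1 XOR 0))) -> 0
  row 8 [01000]: ((NOT 0 AND (NOT 0 XOR 1)) AND (0 IMPLIES (NOT 0 XOR 1))) -> 0
  row 9 [01001]: ((NOT 0 AND (NOT 0 XOR 1)) AND (1 IMPLIES (NOT 0 XOR 1))) -> 0
  row 10 [01010]: ((NOT 1 AND (NOT 1 XOR 1)) AND (0 IMPLIES (NOT 1 XOR 1))) -> 0
  row 11 [01011]: ((NOT 1 AND (NOT 1 XOR 1)) AND (1 IMPLIES (NOT 1 XOR 1))) -> 0
  row 12 [01100]: ((NOT 0 AND (NOT 0 XOR 1)) AND (0 IMPLIES (NOT 0 XOR 1))) -> 0
  row 13 [01101]: ((NOT 0 AND (NOT 0 XOR 1)) AND (1 IMPLIES (NOT 0 XOR 1))) -> 0
  row 14 [01110]: ((NOT 1 AND (NOT 1 XOR 1)) AND (0 IMPLIES (NOT 1 XOR 1))) -> 0
  row 15 [01111]: ((NOT 1 AND (NOT 1 XOR 1)) AND (1 IMPLIES (NOT 1 XOR 1))) -> 0
  row 16 [10000]: ((NOT 0 AND (NOT 0 XOR 0)) AND (0 IMPLIES (NOT 0 XOR 0))) -> 1
  row 17 [10001]: ((NOT 0 AND (NOT 0 XOR 0)) AND (1 IMPLIES (NOT 0 XOR 0))) -> 1
  row 18 [10010]: ((NOT 1 AND (NOT 1 XOR 0)) AND (0 IMPLIES (NOT 1 XOR 0))) -> 0
  row 19 [10011]: ((NOT 1 AND (NOT 1 XOR 0)) AND (1 IMPLIES (NOT 1 XOR 0))) -> 0
  row 20 [10100]: ((NOT 0 AND (NOT 0 XOR 0)) AND (0 IMPLIES (NOT 0 XOR 0))) -> 1
  row 21 [10101]: ((NOT 0 AND (NOT 0 XOR 0)) AND (1 IMPLIES (NOT 0 XOR 0))) -> 1
  row 22 [10110]: ((NOT 1 AND (NOT 1 XOR 0)) AND (0 IMPLIES (NOT 1 XOR 0))) -> 0
  row 23 [10111]: ((NOT 1 AND (NOT 1 XOR 0)) AND (1 IMPLIES (NOT 1 XOR 0))) -> 0
  row 24 [11000]: ((NOT 0 AND (NOT 0 XOR 1)) AND (0 IMPLIES (NOT 0 XOR 1))) -> 0
  row 25 [11001]: ((NOT 0 AND (NOT 0 XOR 1)) AND (1 IMPLIES (NOT 0 XOR 1))) -> 0
  row 26 [11010]: ((NOT 1 AND (NOT 1 XOR 1)) AND (0 IMPLIES (NOT 1 XOR 1))) -> 0
  row 27 [11011]: ((NOT 1 AND (NOT 1 XOR 1)) AND (1 IMPLIES (NOT 1 XOR 1))) -> 0
  row 28 [11100]: ((NOT 0 AND (NOT 0 XOR 1)) AND (0 IMPLIES (NOT 0 XOR 1))) -> 0
  row 29 [11101]: ((NOT 0 AND (NOT 0 XOR 1)) AND (1 IMPLIES (NOT 0 XOR 1))) -> 0
  row 30 [11110]: ((NOT 1 AND (NOT 1 XOR 1)) AND (0 IMPLIES (NOT 1 XOR 1))) -> 0
  row 31 [11111]: ((NOT 1 AND (NOT 1 XOR 1)) AND (1 IMPLIES (NOT 1 XOR 1))) -> 0
Full result column, 8 rows per line (x1,x2 fixed per line; x3,x4,x5 runs 000..111 left to right):
  rows 0-7 [x1,x2=00]: 11001100  (ones: 4)
  rows 8-15 [x1,x2=01]: 00000000  (ones: 0)
  rows 16-23 [x1,x2=10]: 11001100  (ones: 4)
  rows 24-31 [x1,x2=11]: 00000000  (ones: 0)
Count of 1-rows = 4+0+4+0 = 8

8


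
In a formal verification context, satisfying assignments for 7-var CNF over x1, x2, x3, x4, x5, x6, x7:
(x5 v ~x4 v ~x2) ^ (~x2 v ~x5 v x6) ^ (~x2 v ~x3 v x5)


CNF with 3 clauses over 7 vars (128 assignments).
An assignment satisfies CNF iff every clause has >=1 true literal.
Check each row (bits = x1,x2,x3,x4,x5,x6,x7; clause T/F shown):
  row 0 [0000000]: clauses=TTT -> 1
  row 1 [0000001]: clauses=TTT -> 1
  row 2 [0000010]: clauses=TTT -> 1
  row 3 [0000011]: clauses=TTT -> 1
  row 4 [0000100]: clauses=TTT -> 1
  (every remaining row is evaluated the same way; all 128 results are listed next)
Full result column, 8 rows per line (x1,x2,x3,x4 fixed per line; x5,x6,x7 runs 000..111 left to right):
  rows 0-7 [x1,x2,x3,x4=0000]: 11111111  (ones: 8)
  rows 8-15 [x1,x2,x3,x4=0001]: 11111111  (ones: 8)
  rows 16-23 [x1,x2,x3,x4=0010]: 11111111  (ones: 8)
  rows 24-31 [x1,x2,x3,x4=0011]: 11111111  (ones: 8)
  rows 32-39 [x1,x2,x3,x4=0100]: 11110011  (ones: 6)
  rows 40-47 [x1,x2,x3,x4=0101]: 00000011  (ones: 2)
  rows 48-55 [x1,x2,x3,x4=0110]: 00000011  (ones: 2)
  rows 56-63 [x1,x2,x3,x4=0111]: 00000011  (ones: 2)
  rows 64-71 [x1,x2,x3,x4=1000]: 11111111  (ones: 8)
  rows 72-79 [x1,x2,x3,x4=1001]: 11111111  (ones: 8)
  rows 80-87 [x1,x2,x3,x4=1010]: 11111111  (ones: 8)
  rows 88-95 [x1,x2,x3,x4=1011]: 11111111  (ones: 8)
  rows 96-103 [x1,x2,x3,x4=1100]: 11110011  (ones: 6)
  rows 104-111 [x1,x2,x3,x4=1101]: 00000011  (ones: 2)
  rows 112-119 [x1,x2,x3,x4=1110]: 00000011  (ones: 2)
  rows 120-127 [x1,x2,x3,x4=1111]: 00000011  (ones: 2)
Satisfying assignments = 8+8+8+8+6+2+2+2+8+8+8+8+6+2+2+2 = 88

88


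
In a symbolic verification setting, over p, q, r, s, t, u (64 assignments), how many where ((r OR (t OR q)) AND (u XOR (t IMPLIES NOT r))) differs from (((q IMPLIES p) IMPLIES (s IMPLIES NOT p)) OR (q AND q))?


F1 = ((r OR (t OR q)) AND (u XOR (t IMPLIES NOT r)))
F2 = (((q IMPLIES p) IMPLIES (s IMPLIES NOT p)) OR (q AND q))
Evaluate both on each of 64 rows (bits = p,q,r,s,t,u):
  row 0 [000000]: F1=0 F2=1 (differ) -> 1
  row 1 [000001]: F1=0 F2=1 (differ) -> 1
  row 2 [000010]: F1=1 F2=1 -> 0
  row 3 [000011]: F1=0 F2=1 (differ) -> 1
  row 4 [000100]: F1=0 F2=1 (differ) -> 1
  (every remaining row is evaluated the same way; all 64 results are listed next)
Full result column, 8 rows per line (p,q,r fixed per line; s,t,u runs 000..111 left to right):
  rows 0-7 [p,q,r=000]: 11011101  (ones: 6)
  rows 8-15 [p,q,r=001]: 01100110  (ones: 4)
  rows 16-23 [p,q,r=010]: 01010101  (ones: 4)
  rows 24-31 [p,q,r=011]: 01100110  (ones: 4)
  rows 32-39 [p,q,r=100]: 11010010  (ones: 4)
  rows 40-47 [p,q,r=101]: 01101001  (ones: 4)
  rows 48-55 [p,q,r=110]: 01010101  (ones: 4)
  rows 56-63 [p,q,r=111]: 01100110  (ones: 4)
Disagreements = 6+4+4+4+4+4+4+4 = 34

34


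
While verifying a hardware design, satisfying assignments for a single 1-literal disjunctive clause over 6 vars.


Step 1: Total=2^6=64
Step 2: Unsat when all 1 false: 2^5=32
Step 3: Sat=64-32=32

32


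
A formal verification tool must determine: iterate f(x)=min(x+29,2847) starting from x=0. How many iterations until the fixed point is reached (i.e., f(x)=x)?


Step 1: x=0, cap=2847, increment=29
Step 2: x grows by 29 each step until capped at 2847; fixed point is x=2847
Step 3: iterations = ceil(2847/29) = 99

99


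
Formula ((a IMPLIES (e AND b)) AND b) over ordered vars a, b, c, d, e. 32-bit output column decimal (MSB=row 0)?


Formula: ((a IMPLIES (e AND b)) AND b) over a, b, c, d, e (32 rows)
Evaluate each row (bits = a,b,c,d,e, MSB first):
  row 0 [00000]: ((0 IMPLIES (0 AND 0)) AND 0) -> 0
  row 1 [00001]: ((0 IMPLIES (1 AND 0)) AND 0) -> 0
  row 2 [00010]: ((0 IMPLIES (0 AND 0)) AND 0) -> 0
  row 3 [00011]: ((0 IMPLIES (1 AND 0)) AND 0) -> 0
  row 4 [00100]: ((0 IMPLIES (0 AND 0)) AND 0) -> 0
  row 5 [00101]: ((0 IMPLIES (1 AND 0)) AND 0) -> 0
  row 6 [00110]: ((0 IMPLIES (0 AND 0)) AND 0) -> 0
  row 7 [00111]: ((0 IMPLIES (1 AND 0)) AND 0) -> 0
  row 8 [01000]: ((0 IMPLIES (0 AND 1)) AND 1) -> 1
  row 9 [01001]: ((0 IMPLIES (1 AND 1)) AND 1) -> 1
  row 10 [01010]: ((0 IMPLIES (0 AND 1)) AND 1) -> 1
  row 11 [01011]: ((0 IMPLIES (1 AND 1)) AND 1) -> 1
  row 12 [01100]: ((0 IMPLIES (0 AND 1)) AND 1) -> 1
  row 13 [01101]: ((0 IMPLIES (1 AND 1)) AND 1) -> 1
  row 14 [01110]: ((0 IMPLIES (0 AND 1)) AND 1) -> 1
  row 15 [01111]: ((0 IMPLIES (1 AND 1)) AND 1) -> 1
  row 16 [10000]: ((1 IMPLIES (0 AND 0)) AND 0) -> 0
  row 17 [10001]: ((1 IMPLIES (1 AND 0)) AND 0) -> 0
  row 18 [10010]: ((1 IMPLIES (0 AND 0)) AND 0) -> 0
  row 19 [10011]: ((1 IMPLIES (1 AND 0)) AND 0) -> 0
  row 20 [10100]: ((1 IMPLIES (0 AND 0)) AND 0) -> 0
  row 21 [10101]: ((1 IMPLIES (1 AND 0)) AND 0) -> 0
  row 22 [10110]: ((1 IMPLIES (0 AND 0)) AND 0) -> 0
  row 23 [10111]: ((1 IMPLIES (1 AND 0)) AND 0) -> 0
  row 24 [11000]: ((1 IMPLIES (0 AND 1)) AND 1) -> 0
  row 25 [11001]: ((1 IMPLIES (1 AND 1)) AND 1) -> 1
  row 26 [11010]: ((1 IMPLIES (0 AND 1)) AND 1) -> 0
  row 27 [11011]: ((1 IMPLIES (1 AND 1)) AND 1) -> 1
  row 28 [11100]: ((1 IMPLIES (0 AND 1)) AND 1) -> 0
  row 29 [11101]: ((1 IMPLIES (1 AND 1)) AND 1) -> 1
  row 30 [11110]: ((1 IMPLIES (0 AND 1)) AND 1) -> 0
  row 31 [11111]: ((1 IMPLIES (1 AND 1)) AND 1) -> 1
Full result column, 4 rows per line (a,b,c fixed per line; d,e runs 00..11 left to right):
  rows 0-3 [a,b,c=000]: 0000  = hex 0
  rows 4-7 [a,b,c=001]: 0000  = hex 0
  rows 8-11 [a,b,c=010]: 1111  = hex F
  rows 12-15 [a,b,c=011]: 1111  = hex F
  rows 16-19 [a,b,c=100]: 0000  = hex 0
  rows 20-23 [a,b,c=101]: 0000  = hex 0
  rows 24-27 [a,b,c=110]: 0101  = hex 5
  rows 28-31 [a,b,c=111]: 0101  = hex 5
Output column (row 0 .. row 31) = 00000000111111110000000001010101
Output column grouped in 4s = 0000 0000 1111 1111 0000 0000 0101 0101 = 0x00FF0055
Convert to decimal digit by digit (value = value*16 + digit):
  0 -> 0
  0*16 + 0 = 0
  0*16 + 15 (F) = 15
  15*16 + 15 (F) = 255
  255*16 + 0 = 4080
  4080*16 + 0 = 65280
  65280*16 + 5 = 1044485
  1044485*16 + 5 = 16711765
Decimal = 16711765

16711765


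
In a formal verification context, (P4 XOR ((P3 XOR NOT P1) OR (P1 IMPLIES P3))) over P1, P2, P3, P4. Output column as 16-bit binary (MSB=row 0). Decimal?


Formula: (P4 XOR ((P3 XOR NOT P1) OR (P1 IMPLIES P3))) over P1, P2, P3, P4 (16 rows)
Evaluate each row (bits = P1,P2,P3,P4, MSB first):
  row 0 [0000]: (0 XOR ((0 XOR NOT 0) OR (0 IMPLIES 0))) -> 1
  row 1 [0001]: (1 XOR ((0 XOR NOT 0) OR (0 IMPLIES 0))) -> 0
  row 2 [0010]: (0 XOR ((1 XOR NOT 0) OR (0 IMPLIES 1))) -> 1
  row 3 [0011]: (1 XOR ((1 XOR NOT 0) OR (0 IMPLIES 1))) -> 0
  row 4 [0100]: (0 XOR ((0 XOR NOT 0) OR (0 IMPLIES 0))) -> 1
  row 5 [0101]: (1 XOR ((0 XOR NOT 0) OR (0 IMPLIES 0))) -> 0
  row 6 [0110]: (0 XOR ((1 XOR NOT 0) OR (0 IMPLIES 1))) -> 1
  row 7 [0111]: (1 XOR ((1 XOR NOT 0) OR (0 IMPLIES 1))) -> 0
  row 8 [1000]: (0 XOR ((0 XOR NOT 1) OR (1 IMPLIES 0))) -> 0
  row 9 [1001]: (1 XOR ((0 XOR NOT 1) OR (1 IMPLIES 0))) -> 1
  row 10 [1010]: (0 XOR ((1 XOR NOT 1) OR (1 IMPLIES 1))) -> 1
  row 11 [1011]: (1 XOR ((1 XOR NOT 1) OR (1 IMPLIES 1))) -> 0
  row 12 [1100]: (0 XOR ((0 XOR NOT 1) OR (1 IMPLIES 0))) -> 0
  row 13 [1101]: (1 XOR ((0 XOR NOT 1) OR (1 IMPLIES 0))) -> 1
  row 14 [1110]: (0 XOR ((1 XOR NOT 1) OR (1 IMPLIES 1))) -> 1
  row 15 [1111]: (1 XOR ((1 XOR NOT 1) OR (1 IMPLIES 1))) -> 0
Full result column, 4 rows per line (P1,P2 fixed per line; P3,P4 runs 00..11 left to right):
  rows 0-3 [P1,P2=00]: 1010  = hex A
  rows 4-7 [P1,P2=01]: 1010  = hex A
  rows 8-11 [P1,P2=10]: 0110  = hex 6
  rows 12-15 [P1,P2=11]: 0110  = hex 6
Output column (row 0 .. row 15) = 1010101001100110
Output column grouped in 4s = 1010 1010 0110 0110 = 0xAA66
Convert to decimal digit by digit (value = value*16 + digit):
  A -> 10
  10*16 + 10 (A) = 170
  170*16 + 6 = 2726
  2726*16 + 6 = 43622
Decimal = 43622

43622


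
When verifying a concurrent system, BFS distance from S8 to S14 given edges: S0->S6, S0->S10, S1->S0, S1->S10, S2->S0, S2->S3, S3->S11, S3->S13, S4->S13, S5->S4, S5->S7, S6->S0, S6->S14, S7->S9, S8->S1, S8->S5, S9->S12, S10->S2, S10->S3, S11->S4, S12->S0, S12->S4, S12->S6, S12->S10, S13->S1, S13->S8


BFS layer-by-layer from S8:
  dist 0: {S8}
  dist 1: {S1, S5}
  dist 2: {S0, S4, S7, S10}
  dist 3: {S2, S3, S6, S9, S13}
  dist 4: {S11, S12, S14}
  -> S14 reached at distance 4
Shortest path length = 4

4


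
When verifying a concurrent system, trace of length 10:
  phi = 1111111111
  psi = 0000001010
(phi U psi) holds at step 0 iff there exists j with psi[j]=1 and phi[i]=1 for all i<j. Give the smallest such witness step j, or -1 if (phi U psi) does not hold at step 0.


(phi U psi) at 0: need smallest j with psi[j]=1 and phi[i]=1 for all i in [0,j).
Scan from step 0:
  step 0: phi=1, psi=0 -> continue
  step 1: phi=1, psi=0 -> continue
  step 2: phi=1, psi=0 -> continue
  step 3: phi=1, psi=0 -> continue
  step 6: psi=1 and phi held for [0,6) -> witness found
Witness step = 6

6


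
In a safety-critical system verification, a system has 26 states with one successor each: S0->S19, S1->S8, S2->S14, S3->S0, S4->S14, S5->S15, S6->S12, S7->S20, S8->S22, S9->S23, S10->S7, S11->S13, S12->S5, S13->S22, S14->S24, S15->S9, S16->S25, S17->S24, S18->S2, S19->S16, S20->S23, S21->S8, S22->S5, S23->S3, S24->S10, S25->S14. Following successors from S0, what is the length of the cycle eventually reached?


Trace from S0 until a state repeats:
  S0 -> S19 -> S16 -> S25 -> S14 -> S24 -> S10 -> S7 -> S20 -> S23 -> S3 -> S0
S0 first seen at step 0, revisited at step 11.
Cycle length = 11 - 0 = 11

11


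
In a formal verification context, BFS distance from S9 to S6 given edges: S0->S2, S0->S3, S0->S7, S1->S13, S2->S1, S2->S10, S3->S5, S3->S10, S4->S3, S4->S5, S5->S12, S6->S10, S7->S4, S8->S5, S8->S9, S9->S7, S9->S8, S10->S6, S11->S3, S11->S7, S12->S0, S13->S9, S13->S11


BFS layer-by-layer from S9:
  dist 0: {S9}
  dist 1: {S7, S8}
  dist 2: {S4, S5}
  dist 3: {S3, S12}
  dist 4: {S0, S10}
  dist 5: {S2, S6}
  -> S6 reached at distance 5
Shortest path length = 5

5


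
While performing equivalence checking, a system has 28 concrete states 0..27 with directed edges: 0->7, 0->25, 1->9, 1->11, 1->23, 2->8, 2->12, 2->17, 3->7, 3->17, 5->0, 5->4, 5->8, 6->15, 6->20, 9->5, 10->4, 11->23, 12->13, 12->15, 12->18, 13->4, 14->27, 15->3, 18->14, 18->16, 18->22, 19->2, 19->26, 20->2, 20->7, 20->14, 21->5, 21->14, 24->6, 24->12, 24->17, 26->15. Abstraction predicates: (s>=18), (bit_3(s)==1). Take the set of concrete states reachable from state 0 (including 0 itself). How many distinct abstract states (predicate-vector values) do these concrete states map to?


BFS from 0:
Concrete reachable: {0, 7, 25}
Abstract via predicates (s>=18), (bit_3(s)==1):
  (0,0) <- {0, 7}
  (1,1) <- {25}
Distinct abstract states = 2

2


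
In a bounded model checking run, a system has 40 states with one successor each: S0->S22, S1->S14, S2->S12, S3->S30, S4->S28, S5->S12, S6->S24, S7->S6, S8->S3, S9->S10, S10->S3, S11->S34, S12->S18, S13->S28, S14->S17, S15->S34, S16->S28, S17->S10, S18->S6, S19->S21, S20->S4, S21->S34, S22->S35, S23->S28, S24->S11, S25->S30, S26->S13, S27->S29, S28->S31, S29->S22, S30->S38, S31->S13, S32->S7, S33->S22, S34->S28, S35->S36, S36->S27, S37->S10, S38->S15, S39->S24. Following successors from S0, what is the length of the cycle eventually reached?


Trace from S0 until a state repeats:
  S0 -> S22 -> S35 -> S36 -> S27 -> S29 -> S22
S22 first seen at step 1, revisited at step 6.
Cycle length = 6 - 1 = 5

5


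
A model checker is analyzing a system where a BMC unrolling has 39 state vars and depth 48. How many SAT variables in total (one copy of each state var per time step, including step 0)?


BMC unrolls to depth k, creating one copy of each state var for steps 0..k.
Step count = 48 + 1 = 49 (steps 0 through 48)
Vars per step = 39
Total = 39 * 49 = 1911

1911


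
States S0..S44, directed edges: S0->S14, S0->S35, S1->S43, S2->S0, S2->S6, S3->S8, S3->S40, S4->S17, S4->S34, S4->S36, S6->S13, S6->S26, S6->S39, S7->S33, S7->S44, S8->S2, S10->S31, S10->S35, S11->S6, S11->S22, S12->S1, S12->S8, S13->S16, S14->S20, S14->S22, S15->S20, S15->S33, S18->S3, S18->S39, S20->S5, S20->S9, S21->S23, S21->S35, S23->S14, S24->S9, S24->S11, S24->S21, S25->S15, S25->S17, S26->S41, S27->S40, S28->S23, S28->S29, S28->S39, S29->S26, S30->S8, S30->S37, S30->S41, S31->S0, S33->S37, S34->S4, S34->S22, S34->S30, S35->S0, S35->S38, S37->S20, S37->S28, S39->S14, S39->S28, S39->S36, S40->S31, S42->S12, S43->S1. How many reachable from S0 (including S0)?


BFS from S0:
  layer 0: {S0}
  layer 1: {S14, S35}
  layer 2: {S20, S22, S38}
  layer 3: {S5, S9}
Reachable set: {S0, S5, S9, S14, S20, S22, S35, S38}
Count = 8

8


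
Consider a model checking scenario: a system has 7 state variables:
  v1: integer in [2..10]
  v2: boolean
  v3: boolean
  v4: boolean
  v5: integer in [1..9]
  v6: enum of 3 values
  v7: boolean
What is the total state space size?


State space = product of domain sizes of all variables.
Domain sizes:
  v1 (integer in [2..10]): 9
  v2 (boolean): 2
  v3 (boolean): 2
  v4 (boolean): 2
  v5 (integer in [1..9]): 9
  v6 (enum of 3 values): 3
  v7 (boolean): 2
Product = 9 * 2 * 2 * 2 * 9 * 3 * 2 = 3888

3888


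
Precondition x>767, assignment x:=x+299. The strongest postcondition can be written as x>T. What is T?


Formula: sp(P, x:=E) = exists old_x. (x = E[old_x/x]) AND P[old_x/x] (old_x is the value of x before the assignment; eliminate old_x by solving x = E[old_x/x] for old_x)
Step 1: Precondition P: x>767, i.e. old_x > 767
Step 2: Assignment gives x = old_x + 299, so old_x = x - 299
Step 3: Substitute into P: x - 299 > 767
Step 4: Simplify: x > 767+299 = 1066

1066


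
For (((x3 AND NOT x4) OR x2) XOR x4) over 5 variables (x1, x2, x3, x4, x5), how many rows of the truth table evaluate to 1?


Formula: (((x3 AND NOT x4) OR x2) XOR x4) over 5 vars (32 rows)
Evaluate each row (x1, x2, x3, x4, x5 as bits, MSB first):
  row 0 [00000]: (((0 AND NOT 0) OR 0) XOR 0) -> 0
  row 1 [00001]: (((0 AND NOT 0) OR 0) XOR 0) -> 0
  row 2 [00010]: (((0 AND NOT 1) OR 0) XOR 1) -> 1
  row 3 [00011]: (((0 AND NOT 1) OR 0) XOR 1) -> 1
  row 4 [00100]: (((1 AND NOT 0) OR 0) XOR 0) -> 1
  row 5 [00101]: (((1 AND NOT 0) OR 0) XOR 0) -> 1
  row 6 [00110]: (((1 AND NOT 1) OR 0) XOR 1) -> 1
  row 7 [00111]: (((1 AND NOT 1) OR 0) XOR 1) -> 1
  row 8 [01000]: (((0 AND NOT 0) OR 1) XOR 0) -> 1
  row 9 [01001]: (((0 AND NOT 0) OR 1) XOR 0) -> 1
  row 10 [01010]: (((0 AND NOT 1) OR 1) XOR 1) -> 0
  row 11 [01011]: (((0 AND NOT 1) OR 1) XOR 1) -> 0
  row 12 [01100]: (((1 AND NOT 0) OR 1) XOR 0) -> 1
  row 13 [01101]: (((1 AND NOT 0) OR 1) XOR 0) -> 1
  row 14 [01110]: (((1 AND NOT 1) OR 1) XOR 1) -> 0
  row 15 [01111]: (((1 AND NOT 1) OR 1) XOR 1) -> 0
  row 16 [10000]: (((0 AND NOT 0) OR 0) XOR 0) -> 0
  row 17 [10001]: (((0 AND NOT 0) OR 0) XOR 0) -> 0
  row 18 [10010]: (((0 AND NOT 1) OR 0) XOR 1) -> 1
  row 19 [10011]: (((0 AND NOT 1) OR 0) XOR 1) -> 1
  row 20 [10100]: (((1 AND NOT 0) OR 0) XOR 0) -> 1
  row 21 [10101]: (((1 AND NOT 0) OR 0) XOR 0) -> 1
  row 22 [10110]: (((1 AND NOT 1) OR 0) XOR 1) -> 1
  row 23 [10111]: (((1 AND NOT 1) OR 0) XOR 1) -> 1
  row 24 [11000]: (((0 AND NOT 0) OR 1) XOR 0) -> 1
  row 25 [11001]: (((0 AND NOT 0) OR 1) XOR 0) -> 1
  row 26 [11010]: (((0 AND NOT 1) OR 1) XOR 1) -> 0
  row 27 [11011]: (((0 AND NOT 1) OR 1) XOR 1) -> 0
  row 28 [11100]: (((1 AND NOT 0) OR 1) XOR 0) -> 1
  row 29 [11101]: (((1 AND NOT 0) OR 1) XOR 0) -> 1
  row 30 [11110]: (((1 AND NOT 1) OR 1) XOR 1) -> 0
  row 31 [11111]: (((1 AND NOT 1) OR 1) XOR 1) -> 0
Full result column, 8 rows per line (x1,x2 fixed per line; x3,x4,x5 runs 000..111 left to right):
  rows 0-7 [x1,x2=00]: 00111111  (ones: 6)
  rows 8-15 [x1,x2=01]: 11001100  (ones: 4)
  rows 16-23 [x1,x2=10]: 00111111  (ones: 6)
  rows 24-31 [x1,x2=11]: 11001100  (ones: 4)
Count of 1-rows = 6+4+6+4 = 20

20


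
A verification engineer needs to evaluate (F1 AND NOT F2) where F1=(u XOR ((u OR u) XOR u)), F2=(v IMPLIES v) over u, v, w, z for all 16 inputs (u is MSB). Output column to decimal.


F1 = (u XOR ((u OR u) XOR u))
F2 = (v IMPLIES v)
Counterexample to F1=>F2 is where F1=1 and F2=0.
Evaluate each row (bits = u,v,w,z, MSB first):
  row 0 [0000]: F1=0 F2=1 -> F1&~F2 -> 0
  row 1 [0001]: F1=0 F2=1 -> F1&~F2 -> 0
  row 2 [0010]: F1=0 F2=1 -> F1&~F2 -> 0
  row 3 [0011]: F1=0 F2=1 -> F1&~F2 -> 0
  row 4 [0100]: F1=0 F2=1 -> F1&~F2 -> 0
  row 5 [0101]: F1=0 F2=1 -> F1&~F2 -> 0
  row 6 [0110]: F1=0 F2=1 -> F1&~F2 -> 0
  row 7 [0111]: F1=0 F2=1 -> F1&~F2 -> 0
  row 8 [1000]: F1=1 F2=1 -> F1&~F2 -> 0
  row 9 [1001]: F1=1 F2=1 -> F1&~F2 -> 0
  row 10 [1010]: F1=1 F2=1 -> F1&~F2 -> 0
  row 11 [1011]: F1=1 F2=1 -> F1&~F2 -> 0
  row 12 [1100]: F1=1 F2=1 -> F1&~F2 -> 0
  row 13 [1101]: F1=1 F2=1 -> F1&~F2 -> 0
  row 14 [1110]: F1=1 F2=1 -> F1&~F2 -> 0
  row 15 [1111]: F1=1 F2=1 -> F1&~F2 -> 0
Full result column, 4 rows per line (u,v fixed per line; w,z runs 00..11 left to right):
  rows 0-3 [u,v=00]: 0000  = hex 0
  rows 4-7 [u,v=01]: 0000  = hex 0
  rows 8-11 [u,v=10]: 0000  = hex 0
  rows 12-15 [u,v=11]: 0000  = hex 0
Counterexample vector (row 0 .. row 15) = 0000000000000000
Output column grouped in 4s = 0000 0000 0000 0000 = 0x0000
Convert to decimal digit by digit (value = value*16 + digit):
  0 -> 0
  0*16 + 0 = 0
  0*16 + 0 = 0
  0*16 + 0 = 0
Decimal = 0

0


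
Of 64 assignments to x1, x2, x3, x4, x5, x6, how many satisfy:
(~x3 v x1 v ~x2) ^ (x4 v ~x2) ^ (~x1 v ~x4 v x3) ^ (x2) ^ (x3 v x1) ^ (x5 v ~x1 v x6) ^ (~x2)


CNF with 7 clauses over 6 vars (64 assignments).
An assignment satisfies CNF iff every clause has >=1 true literal.
Check each row (bits = x1,x2,x3,x4,x5,x6; clause T/F shown):
  row 0 [000000]: clauses=TTTFFTT -> 0
  row 1 [000001]: clauses=TTTFFTT -> 0
  row 2 [000010]: clauses=TTTFFTT -> 0
  row 3 [000011]: clauses=TTTFFTT -> 0
  row 4 [000100]: clauses=TTTFFTT -> 0
  (every remaining row is evaluated the same way; all 64 results are listed next)
Full result column, 8 rows per line (x1,x2,x3 fixed per line; x4,x5,x6 runs 000..111 left to right):
  rows 0-7 [x1,x2,x3=000]: 00000000  (ones: 0)
  rows 8-15 [x1,x2,x3=001]: 00000000  (ones: 0)
  rows 16-23 [x1,x2,x3=010]: 00000000  (ones: 0)
  rows 24-31 [x1,x2,x3=011]: 00000000  (ones: 0)
  rows 32-39 [x1,x2,x3=100]: 00000000  (ones: 0)
  rows 40-47 [x1,x2,x3=101]: 00000000  (ones: 0)
  rows 48-55 [x1,x2,x3=110]: 00000000  (ones: 0)
  rows 56-63 [x1,x2,x3=111]: 00000000  (ones: 0)
Satisfying assignments = 0+0+0+0+0+0+0+0 = 0

0


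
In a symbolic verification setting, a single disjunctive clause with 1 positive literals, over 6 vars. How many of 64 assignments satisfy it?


Step 1: Total=2^6=64
Step 2: Unsat when all 1 false: 2^5=32
Step 3: Sat=64-32=32

32


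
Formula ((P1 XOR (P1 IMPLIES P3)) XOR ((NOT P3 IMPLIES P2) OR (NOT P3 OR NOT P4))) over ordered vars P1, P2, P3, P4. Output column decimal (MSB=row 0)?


Formula: ((P1 XOR (P1 IMPLIES P3)) XOR ((NOT P3 IMPLIES P2) OR (NOT P3 OR NOT P4))) over P1, P2, P3, P4 (16 rows)
Evaluate each row (bits = P1,P2,P3,P4, MSB first):
  row 0 [0000]: ((0 XOR (0 IMPLIES 0)) XOR ((NOT 0 IMPLIES 0) OR (NOT 0 OR NOT 0))) -> 0
  row 1 [0001]: ((0 XOR (0 IMPLIES 0)) XOR ((NOT 0 IMPLIES 0) OR (NOT 0 OR NOT 1))) -> 0
  row 2 [0010]: ((0 XOR (0 IMPLIES 1)) XOR ((NOT 1 IMPLIES 0) OR (NOT 1 OR NOT 0))) -> 0
  row 3 [0011]: ((0 XOR (0 IMPLIES 1)) XOR ((NOT 1 IMPLIES 0) OR (NOT 1 OR NOT 1))) -> 0
  row 4 [0100]: ((0 XOR (0 IMPLIES 0)) XOR ((NOT 0 IMPLIES 1) OR (NOT 0 OR NOT 0))) -> 0
  row 5 [0101]: ((0 XOR (0 IMPLIES 0)) XOR ((NOT 0 IMPLIES 1) OR (NOT 0 OR NOT 1))) -> 0
  row 6 [0110]: ((0 XOR (0 IMPLIES 1)) XOR ((NOT 1 IMPLIES 1) OR (NOT 1 OR NOT 0))) -> 0
  row 7 [0111]: ((0 XOR (0 IMPLIES 1)) XOR ((NOT 1 IMPLIES 1) OR (NOT 1 OR NOT 1))) -> 0
  row 8 [1000]: ((1 XOR (1 IMPLIES 0)) XOR ((NOT 0 IMPLIES 0) OR (NOT 0 OR NOT 0))) -> 0
  row 9 [1001]: ((1 XOR (1 IMPLIES 0)) XOR ((NOT 0 IMPLIES 0) OR (NOT 0 OR NOT 1))) -> 0
  row 10 [1010]: ((1 XOR (1 IMPLIES 1)) XOR ((NOT 1 IMPLIES 0) OR (NOT 1 OR NOT 0))) -> 1
  row 11 [1011]: ((1 XOR (1 IMPLIES 1)) XOR ((NOT 1 IMPLIES 0) OR (NOT 1 OR NOT 1))) -> 1
  row 12 [1100]: ((1 XOR (1 IMPLIES 0)) XOR ((NOT 0 IMPLIES 1) OR (NOT 0 OR NOT 0))) -> 0
  row 13 [1101]: ((1 XOR (1 IMPLIES 0)) XOR ((NOT 0 IMPLIES 1) OR (NOT 0 OR NOT 1))) -> 0
  row 14 [1110]: ((1 XOR (1 IMPLIES 1)) XOR ((NOT 1 IMPLIES 1) OR (NOT 1 OR NOT 0))) -> 1
  row 15 [1111]: ((1 XOR (1 IMPLIES 1)) XOR ((NOT 1 IMPLIES 1) OR (NOT 1 OR NOT 1))) -> 1
Full result column, 4 rows per line (P1,P2 fixed per line; P3,P4 runs 00..11 left to right):
  rows 0-3 [P1,P2=00]: 0000  = hex 0
  rows 4-7 [P1,P2=01]: 0000  = hex 0
  rows 8-11 [P1,P2=10]: 0011  = hex 3
  rows 12-15 [P1,P2=11]: 0011  = hex 3
Output column (row 0 .. row 15) = 0000000000110011
Output column grouped in 4s = 0000 0000 0011 0011 = 0x0033
Convert to decimal digit by digit (value = value*16 + digit):
  0 -> 0
  0*16 + 0 = 0
  0*16 + 3 = 3
  3*16 + 3 = 51
Decimal = 51

51


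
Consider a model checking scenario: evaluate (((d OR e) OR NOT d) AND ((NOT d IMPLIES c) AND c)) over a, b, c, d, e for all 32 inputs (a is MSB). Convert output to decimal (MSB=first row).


Formula: (((d OR e) OR NOT d) AND ((NOT d IMPLIES c) AND c)) over a, b, c, d, e (32 rows)
Evaluate each row (bits = a,b,c,d,e, MSB first):
  row 0 [00000]: (((0 OR 0) OR NOT 0) AND ((NOT 0 IMPLIES 0) AND 0)) -> 0
  row 1 [00001]: (((0 OR 1) OR NOT 0) AND ((NOT 0 IMPLIES 0) AND 0)) -> 0
  row 2 [00010]: (((1 OR 0) OR NOT 1) AND ((NOT 1 IMPLIES 0) AND 0)) -> 0
  row 3 [00011]: (((1 OR 1) OR NOT 1) AND ((NOT 1 IMPLIES 0) AND 0)) -> 0
  row 4 [00100]: (((0 OR 0) OR NOT 0) AND ((NOT 0 IMPLIES 1) AND 1)) -> 1
  row 5 [00101]: (((0 OR 1) OR NOT 0) AND ((NOT 0 IMPLIES 1) AND 1)) -> 1
  row 6 [00110]: (((1 OR 0) OR NOT 1) AND ((NOT 1 IMPLIES 1) AND 1)) -> 1
  row 7 [00111]: (((1 OR 1) OR NOT 1) AND ((NOT 1 IMPLIES 1) AND 1)) -> 1
  row 8 [01000]: (((0 OR 0) OR NOT 0) AND ((NOT 0 IMPLIES 0) AND 0)) -> 0
  row 9 [01001]: (((0 OR 1) OR NOT 0) AND ((NOT 0 IMPLIES 0) AND 0)) -> 0
  row 10 [01010]: (((1 OR 0) OR NOT 1) AND ((NOT 1 IMPLIES 0) AND 0)) -> 0
  row 11 [01011]: (((1 OR 1) OR NOT 1) AND ((NOT 1 IMPLIES 0) AND 0)) -> 0
  row 12 [01100]: (((0 OR 0) OR NOT 0) AND ((NOT 0 IMPLIES 1) AND 1)) -> 1
  row 13 [01101]: (((0 OR 1) OR NOT 0) AND ((NOT 0 IMPLIES 1) AND 1)) -> 1
  row 14 [01110]: (((1 OR 0) OR NOT 1) AND ((NOT 1 IMPLIES 1) AND 1)) -> 1
  row 15 [01111]: (((1 OR 1) OR NOT 1) AND ((NOT 1 IMPLIES 1) AND 1)) -> 1
  row 16 [10000]: (((0 OR 0) OR NOT 0) AND ((NOT 0 IMPLIES 0) AND 0)) -> 0
  row 17 [10001]: (((0 OR 1) OR NOT 0) AND ((NOT 0 IMPLIES 0) AND 0)) -> 0
  row 18 [10010]: (((1 OR 0) OR NOT 1) AND ((NOT 1 IMPLIES 0) AND 0)) -> 0
  row 19 [10011]: (((1 OR 1) OR NOT 1) AND ((NOT 1 IMPLIES 0) AND 0)) -> 0
  row 20 [10100]: (((0 OR 0) OR NOT 0) AND ((NOT 0 IMPLIES 1) AND 1)) -> 1
  row 21 [10101]: (((0 OR 1) OR NOT 0) AND ((NOT 0 IMPLIES 1) AND 1)) -> 1
  row 22 [10110]: (((1 OR 0) OR NOT 1) AND ((NOT 1 IMPLIES 1) AND 1)) -> 1
  row 23 [10111]: (((1 OR 1) OR NOT 1) AND ((NOT 1 IMPLIES 1) AND 1)) -> 1
  row 24 [11000]: (((0 OR 0) OR NOT 0) AND ((NOT 0 IMPLIES 0) AND 0)) -> 0
  row 25 [11001]: (((0 OR 1) OR NOT 0) AND ((NOT 0 IMPLIES 0) AND 0)) -> 0
  row 26 [11010]: (((1 OR 0) OR NOT 1) AND ((NOT 1 IMPLIES 0) AND 0)) -> 0
  row 27 [11011]: (((1 OR 1) OR NOT 1) AND ((NOT 1 IMPLIES 0) AND 0)) -> 0
  row 28 [11100]: (((0 OR 0) OR NOT 0) AND ((NOT 0 IMPLIES 1) AND 1)) -> 1
  row 29 [11101]: (((0 OR 1) OR NOT 0) AND ((NOT 0 IMPLIES 1) AND 1)) -> 1
  row 30 [11110]: (((1 OR 0) OR NOT 1) AND ((NOT 1 IMPLIES 1) AND 1)) -> 1
  row 31 [11111]: (((1 OR 1) OR NOT 1) AND ((NOT 1 IMPLIES 1) AND 1)) -> 1
Full result column, 4 rows per line (a,b,c fixed per line; d,e runs 00..11 left to right):
  rows 0-3 [a,b,c=000]: 0000  = hex 0
  rows 4-7 [a,b,c=001]: 1111  = hex F
  rows 8-11 [a,b,c=010]: 0000  = hex 0
  rows 12-15 [a,b,c=011]: 1111  = hex F
  rows 16-19 [a,b,c=100]: 0000  = hex 0
  rows 20-23 [a,b,c=101]: 1111  = hex F
  rows 24-27 [a,b,c=110]: 0000  = hex 0
  rows 28-31 [a,b,c=111]: 1111  = hex F
Output column (row 0 .. row 31) = 00001111000011110000111100001111
Output column grouped in 4s = 0000 1111 0000 1111 0000 1111 0000 1111 = 0x0F0F0F0F
Convert to decimal digit by digit (value = value*16 + digit):
  0 -> 0
  0*16 + 15 (F) = 15
  15*16 + 0 = 240
  240*16 + 15 (F) = 3855
  3855*16 + 0 = 61680
  61680*16 + 15 (F) = 986895
  986895*16 + 0 = 15790320
  15790320*16 + 15 (F) = 252645135
Decimal = 252645135

252645135


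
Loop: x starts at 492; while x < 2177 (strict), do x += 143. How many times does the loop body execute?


Step 1: x goes from 492 toward 2177 by 143; the body runs while x<2177, so iterations = ceil((bound-start)/step)
Step 2: Distance=1685
Step 3: ceil(1685/143)=12

12


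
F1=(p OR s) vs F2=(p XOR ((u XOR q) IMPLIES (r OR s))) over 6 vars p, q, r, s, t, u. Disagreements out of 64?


F1 = (p OR s)
F2 = (p XOR ((u XOR q) IMPLIES (r OR s)))
Evaluate both on each of 64 rows (bits = p,q,r,s,t,u):
  row 0 [000000]: F1=0 F2=1 (differ) -> 1
  row 1 [000001]: F1=0 F2=0 -> 0
  row 2 [000010]: F1=0 F2=1 (differ) -> 1
  row 3 [000011]: F1=0 F2=0 -> 0
  row 4 [000100]: F1=1 F2=1 -> 0
  (every remaining row is evaluated the same way; all 64 results are listed next)
Full result column, 8 rows per line (p,q,r fixed per line; s,t,u runs 000..111 left to right):
  rows 0-7 [p,q,r=000]: 10100000  (ones: 2)
  rows 8-15 [p,q,r=001]: 11110000  (ones: 4)
  rows 16-23 [p,q,r=010]: 01010000  (ones: 2)
  rows 24-31 [p,q,r=011]: 11110000  (ones: 4)
  rows 32-39 [p,q,r=100]: 10101111  (ones: 6)
  rows 40-47 [p,q,r=101]: 11111111  (ones: 8)
  rows 48-55 [p,q,r=110]: 01011111  (ones: 6)
  rows 56-63 [p,q,r=111]: 11111111  (ones: 8)
Disagreements = 2+4+2+4+6+8+6+8 = 40

40


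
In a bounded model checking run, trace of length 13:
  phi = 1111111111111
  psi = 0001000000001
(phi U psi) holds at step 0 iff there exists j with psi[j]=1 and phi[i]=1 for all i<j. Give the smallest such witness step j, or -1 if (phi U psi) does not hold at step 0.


(phi U psi) at 0: need smallest j with psi[j]=1 and phi[i]=1 for all i in [0,j).
Scan from step 0:
  step 0: phi=1, psi=0 -> continue
  step 1: phi=1, psi=0 -> continue
  step 2: phi=1, psi=0 -> continue
  step 3: psi=1 and phi held for [0,3) -> witness found
Witness step = 3

3


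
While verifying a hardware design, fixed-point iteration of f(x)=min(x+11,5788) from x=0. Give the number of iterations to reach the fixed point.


Step 1: x=0, cap=5788, increment=11
Step 2: x grows by 11 each step until capped at 5788; fixed point is x=5788
Step 3: iterations = ceil(5788/11) = 527

527


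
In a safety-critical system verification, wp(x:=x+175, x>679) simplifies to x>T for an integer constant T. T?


Formula: wp(x:=E, P) = P[E/x] (substitute E for x in postcondition)
Step 1: Postcondition: x>679
Step 2: Substitute x+175 for x: x+175>679
Step 3: Solve for x: x > 679-175 = 504

504


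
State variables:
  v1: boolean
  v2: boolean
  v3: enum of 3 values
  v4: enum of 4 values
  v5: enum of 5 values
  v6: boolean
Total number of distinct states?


State space = product of domain sizes of all variables.
Domain sizes:
  v1 (boolean): 2
  v2 (boolean): 2
  v3 (enum of 3 values): 3
  v4 (enum of 4 values): 4
  v5 (enum of 5 values): 5
  v6 (boolean): 2
Product = 2 * 2 * 3 * 4 * 5 * 2 = 480

480


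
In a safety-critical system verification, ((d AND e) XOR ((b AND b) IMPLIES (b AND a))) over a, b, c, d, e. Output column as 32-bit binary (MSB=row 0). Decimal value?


Formula: ((d AND e) XOR ((b AND b) IMPLIES (b AND a))) over a, b, c, d, e (32 rows)
Evaluate each row (bits = a,b,c,d,e, MSB first):
  row 0 [00000]: ((0 AND 0) XOR ((0 AND 0) IMPLIES (0 AND 0))) -> 1
  row 1 [00001]: ((0 AND 1) XOR ((0 AND 0) IMPLIES (0 AND 0))) -> 1
  row 2 [00010]: ((1 AND 0) XOR ((0 AND 0) IMPLIES (0 AND 0))) -> 1
  row 3 [00011]: ((1 AND 1) XOR ((0 AND 0) IMPLIES (0 AND 0))) -> 0
  row 4 [00100]: ((0 AND 0) XOR ((0 AND 0) IMPLIES (0 AND 0))) -> 1
  row 5 [00101]: ((0 AND 1) XOR ((0 AND 0) IMPLIES (0 AND 0))) -> 1
  row 6 [00110]: ((1 AND 0) XOR ((0 AND 0) IMPLIES (0 AND 0))) -> 1
  row 7 [00111]: ((1 AND 1) XOR ((0 AND 0) IMPLIES (0 AND 0))) -> 0
  row 8 [01000]: ((0 AND 0) XOR ((1 AND 1) IMPLIES (1 AND 0))) -> 0
  row 9 [01001]: ((0 AND 1) XOR ((1 AND 1) IMPLIES (1 AND 0))) -> 0
  row 10 [01010]: ((1 AND 0) XOR ((1 AND 1) IMPLIES (1 AND 0))) -> 0
  row 11 [01011]: ((1 AND 1) XOR ((1 AND 1) IMPLIES (1 AND 0))) -> 1
  row 12 [01100]: ((0 AND 0) XOR ((1 AND 1) IMPLIES (1 AND 0))) -> 0
  row 13 [01101]: ((0 AND 1) XOR ((1 AND 1) IMPLIES (1 AND 0))) -> 0
  row 14 [01110]: ((1 AND 0) XOR ((1 AND 1) IMPLIES (1 AND 0))) -> 0
  row 15 [01111]: ((1 AND 1) XOR ((1 AND 1) IMPLIES (1 AND 0))) -> 1
  row 16 [10000]: ((0 AND 0) XOR ((0 AND 0) IMPLIES (0 AND 1))) -> 1
  row 17 [10001]: ((0 AND 1) XOR ((0 AND 0) IMPLIES (0 AND 1))) -> 1
  row 18 [10010]: ((1 AND 0) XOR ((0 AND 0) IMPLIES (0 AND 1))) -> 1
  row 19 [10011]: ((1 AND 1) XOR ((0 AND 0) IMPLIES (0 AND 1))) -> 0
  row 20 [10100]: ((0 AND 0) XOR ((0 AND 0) IMPLIES (0 AND 1))) -> 1
  row 21 [10101]: ((0 AND 1) XOR ((0 AND 0) IMPLIES (0 AND 1))) -> 1
  row 22 [10110]: ((1 AND 0) XOR ((0 AND 0) IMPLIES (0 AND 1))) -> 1
  row 23 [10111]: ((1 AND 1) XOR ((0 AND 0) IMPLIES (0 AND 1))) -> 0
  row 24 [11000]: ((0 AND 0) XOR ((1 AND 1) IMPLIES (1 AND 1))) -> 1
  row 25 [11001]: ((0 AND 1) XOR ((1 AND 1) IMPLIES (1 AND 1))) -> 1
  row 26 [11010]: ((1 AND 0) XOR ((1 AND 1) IMPLIES (1 AND 1))) -> 1
  row 27 [11011]: ((1 AND 1) XOR ((1 AND 1) IMPLIES (1 AND 1))) -> 0
  row 28 [11100]: ((0 AND 0) XOR ((1 AND 1) IMPLIES (1 AND 1))) -> 1
  row 29 [11101]: ((0 AND 1) XOR ((1 AND 1) IMPLIES (1 AND 1))) -> 1
  row 30 [11110]: ((1 AND 0) XOR ((1 AND 1) IMPLIES (1 AND 1))) -> 1
  row 31 [11111]: ((1 AND 1) XOR ((1 AND 1) IMPLIES (1 AND 1))) -> 0
Full result column, 4 rows per line (a,b,c fixed per line; d,e runs 00..11 left to right):
  rows 0-3 [a,b,c=000]: 1110  = hex E
  rows 4-7 [a,b,c=001]: 1110  = hex E
  rows 8-11 [a,b,c=010]: 0001  = hex 1
  rows 12-15 [a,b,c=011]: 0001  = hex 1
  rows 16-19 [a,b,c=100]: 1110  = hex E
  rows 20-23 [a,b,c=101]: 1110  = hex E
  rows 24-27 [a,b,c=110]: 1110  = hex E
  rows 28-31 [a,b,c=111]: 1110  = hex E
Output column (row 0 .. row 31) = 11101110000100011110111011101110
Output column grouped in 4s = 1110 1110 0001 0001 1110 1110 1110 1110 = 0xEE11EEEE
Convert to decimal digit by digit (value = value*16 + digit):
  E -> 14
  14*16 + 14 (E) = 238
  238*16 + 1 = 3809
  3809*16 + 1 = 60945
  60945*16 + 14 (E) = 975134
  975134*16 + 14 (E) = 15602158
  15602158*16 + 14 (E) = 249634542
  249634542*16 + 14 (E) = 3994152686
Decimal = 3994152686

3994152686


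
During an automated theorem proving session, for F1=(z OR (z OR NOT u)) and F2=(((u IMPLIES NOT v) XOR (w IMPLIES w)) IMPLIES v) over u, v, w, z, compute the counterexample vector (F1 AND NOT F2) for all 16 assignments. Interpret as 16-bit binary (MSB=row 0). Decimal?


F1 = (z OR (z OR NOT u))
F2 = (((u IMPLIES NOT v) XOR (w IMPLIES w)) IMPLIES v)
Counterexample to F1=>F2 is where F1=1 and F2=0.
Evaluate each row (bits = u,v,w,z, MSB first):
  row 0 [0000]: F1=1 F2=1 -> F1&~F2 -> 0
  row 1 [0001]: F1=1 F2=1 -> F1&~F2 -> 0
  row 2 [0010]: F1=1 F2=1 -> F1&~F2 -> 0
  row 3 [0011]: F1=1 F2=1 -> F1&~F2 -> 0
  row 4 [0100]: F1=1 F2=1 -> F1&~F2 -> 0
  row 5 [0101]: F1=1 F2=1 -> F1&~F2 -> 0
  row 6 [0110]: F1=1 F2=1 -> F1&~F2 -> 0
  row 7 [0111]: F1=1 F2=1 -> F1&~F2 -> 0
  row 8 [1000]: F1=0 F2=1 -> F1&~F2 -> 0
  row 9 [1001]: F1=1 F2=1 -> F1&~F2 -> 0
  row 10 [1010]: F1=0 F2=1 -> F1&~F2 -> 0
  row 11 [1011]: F1=1 F2=1 -> F1&~F2 -> 0
  row 12 [1100]: F1=0 F2=1 -> F1&~F2 -> 0
  row 13 [1101]: F1=1 F2=1 -> F1&~F2 -> 0
  row 14 [1110]: F1=0 F2=1 -> F1&~F2 -> 0
  row 15 [1111]: F1=1 F2=1 -> F1&~F2 -> 0
Full result column, 4 rows per line (u,v fixed per line; w,z runs 00..11 left to right):
  rows 0-3 [u,v=00]: 0000  = hex 0
  rows 4-7 [u,v=01]: 0000  = hex 0
  rows 8-11 [u,v=10]: 0000  = hex 0
  rows 12-15 [u,v=11]: 0000  = hex 0
Counterexample vector (row 0 .. row 15) = 0000000000000000
Output column grouped in 4s = 0000 0000 0000 0000 = 0x0000
Convert to decimal digit by digit (value = value*16 + digit):
  0 -> 0
  0*16 + 0 = 0
  0*16 + 0 = 0
  0*16 + 0 = 0
Decimal = 0

0
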